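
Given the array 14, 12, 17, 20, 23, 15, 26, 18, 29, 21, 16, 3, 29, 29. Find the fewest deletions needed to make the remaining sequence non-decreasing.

Fewest deletions = n − (longest non-decreasing subsequence).
i:      1  2  3  4  5  6  7  8  9 10 11 12 13 14
a[i]:  14 12 17 20 23 15 26 18 29 21 16  3 29 29
dp:     1  1  2  3  4  2  5  3  6  4  3  1  7  8
max dp = 8, so deletions = 14 − 8 = 6.

6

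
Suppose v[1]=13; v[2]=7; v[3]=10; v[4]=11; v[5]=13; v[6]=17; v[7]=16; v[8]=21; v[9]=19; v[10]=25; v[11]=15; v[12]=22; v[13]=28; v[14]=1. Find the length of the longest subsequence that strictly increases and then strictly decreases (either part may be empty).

inc[i] = longest strictly increasing subsequence ending at i; dec[i] = longest strictly decreasing subsequence starting at i:
i:      1  2  3  4  5  6  7  8  9 10 11 12 13 14
v[i]:  13  7 10 11 13 17 16 21 19 25 15 22 28  1
inc:    1  1  2  3  4  5  5  6  6  7  5  7  8  1
dec:    3  2  2  2  2  4  3  4  3  3  2  2  2  1
Best peak at i=8 (value 21): inc=6, dec=4, length 6+4−1 = 9.

9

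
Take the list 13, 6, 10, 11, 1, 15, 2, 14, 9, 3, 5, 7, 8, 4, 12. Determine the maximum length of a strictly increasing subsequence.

7

Track the smallest tail for each achievable length (strict):
13 → extends → [13]
6 → replaces 13 → [6]
10 → extends → [6, 10]
11 → extends → [6, 10, 11]
1 → replaces 6 → [1, 10, 11]
15 → extends → [1, 10, 11, 15]
2 → replaces 10 → [1, 2, 11, 15]
14 → replaces 15 → [1, 2, 11, 14]
9 → replaces 11 → [1, 2, 9, 14]
3 → replaces 9 → [1, 2, 3, 14]
5 → replaces 14 → [1, 2, 3, 5]
7 → extends → [1, 2, 3, 5, 7]
8 → extends → [1, 2, 3, 5, 7, 8]
4 → replaces 5 → [1, 2, 3, 4, 7, 8]
12 → extends → [1, 2, 3, 4, 7, 8, 12]
Seven tails, so the longest strictly increasing subsequence has length 7 (e.g. 1, 2, 3, 5, 7, 8, 12).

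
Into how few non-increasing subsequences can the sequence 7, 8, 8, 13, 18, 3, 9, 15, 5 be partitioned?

The minimum number of non-increasing subsequences covering a sequence equals the length of its longest strictly increasing subsequence.
LIS length is 4 (e.g. 7, 8, 13, 18), so 4 piles are needed.

4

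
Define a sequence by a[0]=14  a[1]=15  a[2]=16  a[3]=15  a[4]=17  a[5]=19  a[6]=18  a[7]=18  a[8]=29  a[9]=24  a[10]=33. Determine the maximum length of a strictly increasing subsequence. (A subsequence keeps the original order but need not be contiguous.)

Let dp[i] be the length of the longest such subsequence ending at index i:
i:      0  1  2  3  4  5  6  7  8  9 10
a[i]:  14 15 16 15 17 19 18 18 29 24 33
dp:     1  2  3  2  4  5  5  5  6  6  7
Maximum dp value is 7.

7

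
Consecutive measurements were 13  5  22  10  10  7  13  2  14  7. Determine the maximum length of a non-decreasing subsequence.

5

Let dp[i] be the length of the longest such subsequence ending at index i:
i:      1  2  3  4  5  6  7  8  9 10
a[i]:  13  5 22 10 10  7 13  2 14  7
dp:     1  1  2  2  3  2  4  1  5  3
Maximum dp value is 5.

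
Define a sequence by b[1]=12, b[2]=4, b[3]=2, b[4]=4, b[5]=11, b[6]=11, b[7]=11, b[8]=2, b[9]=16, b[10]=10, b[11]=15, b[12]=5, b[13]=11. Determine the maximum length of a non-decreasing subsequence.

Let dp[i] be the length of the longest such subsequence ending at index i:
i:      1  2  3  4  5  6  7  8  9 10 11 12 13
b[i]:  12  4  2  4 11 11 11  2 16 10 15  5 11
dp:     1  1  1  2  3  4  5  2  6  3  6  3  6
Maximum dp value is 6.

6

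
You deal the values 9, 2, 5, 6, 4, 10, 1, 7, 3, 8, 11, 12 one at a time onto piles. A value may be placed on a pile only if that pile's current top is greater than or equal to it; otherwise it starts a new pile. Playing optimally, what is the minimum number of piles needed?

The minimum number of non-increasing subsequences covering a sequence equals the length of its longest strictly increasing subsequence.
LIS length is 7 (e.g. 2, 5, 6, 7, 8, 11, 12), so 7 piles are needed.

7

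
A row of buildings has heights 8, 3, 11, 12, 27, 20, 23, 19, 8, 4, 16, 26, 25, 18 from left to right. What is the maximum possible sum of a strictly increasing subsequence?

Let S[i] be the best sum of a strictly increasing subsequence ending at i:
i:       1   2   3   4   5   6   7   8   9  10  11  12  13  14
a[i]:    8   3  11  12  27  20  23  19   8   4  16  26  25  18
S:       8   3  19  31  58  51  74  50  11   7  47 100  99  65
Maximum is 100 (e.g. 8 + 11 + 12 + 20 + 23 + 26).

100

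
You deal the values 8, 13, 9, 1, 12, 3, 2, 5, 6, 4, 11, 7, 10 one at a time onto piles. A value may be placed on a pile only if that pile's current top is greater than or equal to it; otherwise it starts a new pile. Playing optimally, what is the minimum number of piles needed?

The minimum number of non-increasing subsequences covering a sequence equals the length of its longest strictly increasing subsequence.
LIS length is 6 (e.g. 1, 3, 5, 6, 7, 10), so 6 piles are needed.

6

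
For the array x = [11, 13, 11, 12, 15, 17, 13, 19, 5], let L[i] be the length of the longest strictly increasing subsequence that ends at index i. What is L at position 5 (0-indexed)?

4

dp[i] = 1 + max{dp[j] : j<i, x[j]<x[i]} (or 1 if no such j):
i:      0  1  2  3  4  5  6  7  8
x[i]:  11 13 11 12 15 17 13 19  5
dp:     1  2  1  2  3  4  3  5  1
At index 5 the value is 4.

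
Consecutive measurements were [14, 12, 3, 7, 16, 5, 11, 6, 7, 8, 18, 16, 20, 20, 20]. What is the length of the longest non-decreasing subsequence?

9

Let dp[i] be the length of the longest such subsequence ending at index i:
i:      1  2  3  4  5  6  7  8  9 10 11 12 13 14 15
a[i]:  14 12  3  7 16  5 11  6  7  8 18 16 20 20 20
dp:     1  1  1  2  3  2  3  3  4  5  6  6  7  8  9
Maximum dp value is 9.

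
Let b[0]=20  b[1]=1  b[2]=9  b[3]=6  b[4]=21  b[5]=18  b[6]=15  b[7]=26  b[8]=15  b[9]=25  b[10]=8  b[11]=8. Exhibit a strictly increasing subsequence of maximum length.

Patience tails give the LIS length; then backtrack through the dp parents:
20 → extends → [20]
1 → replaces 20 → [1]
9 → extends → [1, 9]
6 → replaces 9 → [1, 6]
21 → extends → [1, 6, 21]
18 → replaces 21 → [1, 6, 18]
15 → replaces 18 → [1, 6, 15]
26 → extends → [1, 6, 15, 26]
15 → already a tail → [1, 6, 15, 26]
25 → replaces 26 → [1, 6, 15, 25]
8 → replaces 15 → [1, 6, 8, 25]
8 → already a tail → [1, 6, 8, 25]
Length 4; one witness is 1, 9, 21, 26.

1, 9, 21, 26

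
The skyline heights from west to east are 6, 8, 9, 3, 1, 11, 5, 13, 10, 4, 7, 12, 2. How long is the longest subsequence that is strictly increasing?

5

Let dp[i] be the length of the longest such subsequence ending at index i:
i:      1  2  3  4  5  6  7  8  9 10 11 12 13
a[i]:   6  8  9  3  1 11  5 13 10  4  7 12  2
dp:     1  2  3  1  1  4  2  5  4  2  3  5  2
Maximum dp value is 5.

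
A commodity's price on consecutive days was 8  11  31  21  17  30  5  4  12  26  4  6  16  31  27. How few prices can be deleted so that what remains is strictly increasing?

10

Fewest deletions = n − (longest strictly increasing subsequence).
Patience tails:
8 → extends → [8]
11 → extends → [8, 11]
31 → extends → [8, 11, 31]
21 → replaces 31 → [8, 11, 21]
17 → replaces 21 → [8, 11, 17]
30 → extends → [8, 11, 17, 30]
5 → replaces 8 → [5, 11, 17, 30]
4 → replaces 5 → [4, 11, 17, 30]
12 → replaces 17 → [4, 11, 12, 30]
26 → replaces 30 → [4, 11, 12, 26]
4 → already a tail → [4, 11, 12, 26]
6 → replaces 11 → [4, 6, 12, 26]
16 → replaces 26 → [4, 6, 12, 16]
31 → extends → [4, 6, 12, 16, 31]
27 → replaces 31 → [4, 6, 12, 16, 27]
Longest strictly increasing subsequence has length 5, so deletions = 15 − 5 = 10.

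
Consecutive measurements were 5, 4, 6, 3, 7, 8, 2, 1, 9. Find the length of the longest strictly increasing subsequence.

Let dp[i] be the length of the longest such subsequence ending at index i:
i:     1 2 3 4 5 6 7 8 9
a[i]:  5 4 6 3 7 8 2 1 9
dp:    1 1 2 1 3 4 1 1 5
Maximum dp value is 5.

5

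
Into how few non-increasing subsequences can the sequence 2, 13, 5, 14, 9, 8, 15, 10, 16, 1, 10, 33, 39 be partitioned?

Place each on the leftmost legal pile:
2 → new pile 1 (tops now [2])
13 → new pile 2 (tops now [2, 13])
5 → pile 2 (tops now [2, 5])
14 → new pile 3 (tops now [2, 5, 14])
9 → pile 3 (tops now [2, 5, 9])
8 → pile 3 (tops now [2, 5, 8])
15 → new pile 4 (tops now [2, 5, 8, 15])
10 → pile 4 (tops now [2, 5, 8, 10])
16 → new pile 5 (tops now [2, 5, 8, 10, 16])
1 → pile 1 (tops now [1, 5, 8, 10, 16])
10 → pile 4 (tops now [1, 5, 8, 10, 16])
33 → new pile 6 (tops now [1, 5, 8, 10, 16, 33])
39 → new pile 7 (tops now [1, 5, 8, 10, 16, 33, 39])
Seven piles.

7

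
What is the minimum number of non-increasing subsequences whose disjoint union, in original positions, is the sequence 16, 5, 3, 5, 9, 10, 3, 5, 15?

Place each on the leftmost legal pile:
16 → new pile 1 (tops now [16])
5 → pile 1 (tops now [5])
3 → pile 1 (tops now [3])
5 → new pile 2 (tops now [3, 5])
9 → new pile 3 (tops now [3, 5, 9])
10 → new pile 4 (tops now [3, 5, 9, 10])
3 → pile 1 (tops now [3, 5, 9, 10])
5 → pile 2 (tops now [3, 5, 9, 10])
15 → new pile 5 (tops now [3, 5, 9, 10, 15])
Five piles.

5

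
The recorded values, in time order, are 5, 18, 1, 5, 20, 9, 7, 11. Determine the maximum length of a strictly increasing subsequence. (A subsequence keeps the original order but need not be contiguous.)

Let dp[i] be the length of the longest such subsequence ending at index i:
i:      1  2  3  4  5  6  7  8
a[i]:   5 18  1  5 20  9  7 11
dp:     1  2  1  2  3  3  3  4
Maximum dp value is 4.

4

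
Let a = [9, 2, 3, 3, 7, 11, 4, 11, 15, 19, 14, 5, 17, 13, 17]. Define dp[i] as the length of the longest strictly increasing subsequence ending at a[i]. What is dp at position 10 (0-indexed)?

5

dp[i] = 1 + max{dp[j] : j<i, a[j]<a[i]} (or 1 if no such j):
i:      0  1  2  3  4  5  6  7  8  9 10 11 12 13 14
a[i]:   9  2  3  3  7 11  4 11 15 19 14  5 17 13 17
dp:     1  1  2  2  3  4  3  4  5  6  5  4  6  5  6
At index 10 the value is 5.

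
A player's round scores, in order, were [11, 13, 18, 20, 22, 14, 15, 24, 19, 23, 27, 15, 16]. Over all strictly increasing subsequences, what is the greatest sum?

Let S[i] be the best sum of a strictly increasing subsequence ending at i:
i:       1   2   3   4   5   6   7   8   9  10  11  12  13
a[i]:   11  13  18  20  22  14  15  24  19  23  27  15  16
S:      11  24  42  62  84  38  53 108  72 107 135  53  69
Maximum is 135 (e.g. 11 + 13 + 18 + 20 + 22 + 24 + 27).

135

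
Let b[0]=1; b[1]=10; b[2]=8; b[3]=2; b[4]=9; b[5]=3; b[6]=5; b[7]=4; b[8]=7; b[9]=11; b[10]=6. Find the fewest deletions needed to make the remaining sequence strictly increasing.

Fewest deletions = n − (longest strictly increasing subsequence).
Patience tails:
1 → extends → [1]
10 → extends → [1, 10]
8 → replaces 10 → [1, 8]
2 → replaces 8 → [1, 2]
9 → extends → [1, 2, 9]
3 → replaces 9 → [1, 2, 3]
5 → extends → [1, 2, 3, 5]
4 → replaces 5 → [1, 2, 3, 4]
7 → extends → [1, 2, 3, 4, 7]
11 → extends → [1, 2, 3, 4, 7, 11]
6 → replaces 7 → [1, 2, 3, 4, 6, 11]
Longest strictly increasing subsequence has length 6, so deletions = 11 − 6 = 5.

5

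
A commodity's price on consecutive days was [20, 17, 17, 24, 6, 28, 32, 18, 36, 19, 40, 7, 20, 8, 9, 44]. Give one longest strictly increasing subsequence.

Patience tails give the LIS length; then backtrack through the dp parents:
20 → extends → [20]
17 → replaces 20 → [17]
17 → already a tail → [17]
24 → extends → [17, 24]
6 → replaces 17 → [6, 24]
28 → extends → [6, 24, 28]
32 → extends → [6, 24, 28, 32]
18 → replaces 24 → [6, 18, 28, 32]
36 → extends → [6, 18, 28, 32, 36]
19 → replaces 28 → [6, 18, 19, 32, 36]
40 → extends → [6, 18, 19, 32, 36, 40]
7 → replaces 18 → [6, 7, 19, 32, 36, 40]
20 → replaces 32 → [6, 7, 19, 20, 36, 40]
8 → replaces 19 → [6, 7, 8, 20, 36, 40]
9 → replaces 20 → [6, 7, 8, 9, 36, 40]
44 → extends → [6, 7, 8, 9, 36, 40, 44]
Length 7; one witness is 20, 24, 28, 32, 36, 40, 44.

20, 24, 28, 32, 36, 40, 44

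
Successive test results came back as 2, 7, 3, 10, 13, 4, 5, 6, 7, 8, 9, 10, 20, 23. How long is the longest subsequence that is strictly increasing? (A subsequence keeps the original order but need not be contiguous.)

11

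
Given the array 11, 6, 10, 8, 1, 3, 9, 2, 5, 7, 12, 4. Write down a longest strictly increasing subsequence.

1, 3, 5, 7, 12

Patience tails give the LIS length; then backtrack through the dp parents:
11 → extends → [11]
6 → replaces 11 → [6]
10 → extends → [6, 10]
8 → replaces 10 → [6, 8]
1 → replaces 6 → [1, 8]
3 → replaces 8 → [1, 3]
9 → extends → [1, 3, 9]
2 → replaces 3 → [1, 2, 9]
5 → replaces 9 → [1, 2, 5]
7 → extends → [1, 2, 5, 7]
12 → extends → [1, 2, 5, 7, 12]
4 → replaces 5 → [1, 2, 4, 7, 12]
Length 5; one witness is 1, 3, 5, 7, 12.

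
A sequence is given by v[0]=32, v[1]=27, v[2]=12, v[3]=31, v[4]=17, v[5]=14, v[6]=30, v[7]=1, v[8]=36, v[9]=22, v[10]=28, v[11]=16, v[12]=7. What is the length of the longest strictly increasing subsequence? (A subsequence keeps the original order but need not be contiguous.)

4

Track the smallest tail for each achievable length (strict):
32 → extends → [32]
27 → replaces 32 → [27]
12 → replaces 27 → [12]
31 → extends → [12, 31]
17 → replaces 31 → [12, 17]
14 → replaces 17 → [12, 14]
30 → extends → [12, 14, 30]
1 → replaces 12 → [1, 14, 30]
36 → extends → [1, 14, 30, 36]
22 → replaces 30 → [1, 14, 22, 36]
28 → replaces 36 → [1, 14, 22, 28]
16 → replaces 22 → [1, 14, 16, 28]
7 → replaces 14 → [1, 7, 16, 28]
Four tails, so the longest strictly increasing subsequence has length 4 (e.g. 12, 17, 30, 36).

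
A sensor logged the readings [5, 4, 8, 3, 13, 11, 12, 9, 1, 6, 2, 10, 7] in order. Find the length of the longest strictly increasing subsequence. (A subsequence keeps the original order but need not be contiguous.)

Track the smallest tail for each achievable length (strict):
5 → extends → [5]
4 → replaces 5 → [4]
8 → extends → [4, 8]
3 → replaces 4 → [3, 8]
13 → extends → [3, 8, 13]
11 → replaces 13 → [3, 8, 11]
12 → extends → [3, 8, 11, 12]
9 → replaces 11 → [3, 8, 9, 12]
1 → replaces 3 → [1, 8, 9, 12]
6 → replaces 8 → [1, 6, 9, 12]
2 → replaces 6 → [1, 2, 9, 12]
10 → replaces 12 → [1, 2, 9, 10]
7 → replaces 9 → [1, 2, 7, 10]
Four tails, so the longest strictly increasing subsequence has length 4 (e.g. 5, 8, 11, 12).

4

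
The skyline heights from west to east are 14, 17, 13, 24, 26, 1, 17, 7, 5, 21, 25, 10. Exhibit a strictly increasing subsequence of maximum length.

Patience tails give the LIS length; then backtrack through the dp parents:
14 → extends → [14]
17 → extends → [14, 17]
13 → replaces 14 → [13, 17]
24 → extends → [13, 17, 24]
26 → extends → [13, 17, 24, 26]
1 → replaces 13 → [1, 17, 24, 26]
17 → already a tail → [1, 17, 24, 26]
7 → replaces 17 → [1, 7, 24, 26]
5 → replaces 7 → [1, 5, 24, 26]
21 → replaces 24 → [1, 5, 21, 26]
25 → replaces 26 → [1, 5, 21, 25]
10 → replaces 21 → [1, 5, 10, 25]
Length 4; one witness is 14, 17, 24, 26.

14, 17, 24, 26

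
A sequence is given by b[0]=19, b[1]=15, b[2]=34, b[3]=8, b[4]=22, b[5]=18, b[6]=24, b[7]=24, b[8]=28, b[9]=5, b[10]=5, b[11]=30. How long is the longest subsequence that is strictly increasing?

Let dp[i] be the length of the longest such subsequence ending at index i:
i:      0  1  2  3  4  5  6  7  8  9 10 11
b[i]:  19 15 34  8 22 18 24 24 28  5  5 30
dp:     1  1  2  1  2  2  3  3  4  1  1  5
Maximum dp value is 5.

5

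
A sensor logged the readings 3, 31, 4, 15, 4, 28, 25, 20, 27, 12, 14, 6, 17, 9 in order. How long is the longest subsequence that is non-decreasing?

6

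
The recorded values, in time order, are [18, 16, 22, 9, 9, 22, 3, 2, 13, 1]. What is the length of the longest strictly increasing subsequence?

2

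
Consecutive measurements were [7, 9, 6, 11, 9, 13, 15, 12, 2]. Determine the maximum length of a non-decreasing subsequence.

5

Track the smallest tail for each achievable length (allowing ties):
7 → extends → [7]
9 → extends → [7, 9]
6 → replaces 7 → [6, 9]
11 → extends → [6, 9, 11]
9 → replaces 11 → [6, 9, 9]
13 → extends → [6, 9, 9, 13]
15 → extends → [6, 9, 9, 13, 15]
12 → replaces 13 → [6, 9, 9, 12, 15]
2 → replaces 6 → [2, 9, 9, 12, 15]
Five tails, so the longest non-decreasing subsequence has length 5 (e.g. 7, 9, 11, 13, 15).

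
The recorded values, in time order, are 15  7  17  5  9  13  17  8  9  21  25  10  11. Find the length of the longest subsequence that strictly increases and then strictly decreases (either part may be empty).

inc[i] = longest strictly increasing subsequence ending at i; dec[i] = longest strictly decreasing subsequence starting at i:
i:      1  2  3  4  5  6  7  8  9 10 11 12 13
a[i]:  15  7 17  5  9 13 17  8  9 21 25 10 11
inc:    1  1  2  1  2  3  4  2  3  5  6  4  5
dec:    3  2  3  1  2  2  2  1  1  2  2  1  1
Best peak at i=11 (value 25): inc=6, dec=2, length 6+2−1 = 7.

7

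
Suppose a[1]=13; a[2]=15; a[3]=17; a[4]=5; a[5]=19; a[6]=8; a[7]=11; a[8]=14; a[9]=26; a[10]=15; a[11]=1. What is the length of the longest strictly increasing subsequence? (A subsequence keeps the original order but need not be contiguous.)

Let dp[i] be the length of the longest such subsequence ending at index i:
i:      1  2  3  4  5  6  7  8  9 10 11
a[i]:  13 15 17  5 19  8 11 14 26 15  1
dp:     1  2  3  1  4  2  3  4  5  5  1
Maximum dp value is 5.

5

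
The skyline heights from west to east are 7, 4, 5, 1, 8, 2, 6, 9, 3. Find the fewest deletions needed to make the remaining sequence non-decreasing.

5

Fewest deletions = n − (longest non-decreasing subsequence).
i:     1 2 3 4 5 6 7 8 9
a[i]:  7 4 5 1 8 2 6 9 3
dp:    1 1 2 1 3 2 3 4 3
max dp = 4, so deletions = 9 − 4 = 5.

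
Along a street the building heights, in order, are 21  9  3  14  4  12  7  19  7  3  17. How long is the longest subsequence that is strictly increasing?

4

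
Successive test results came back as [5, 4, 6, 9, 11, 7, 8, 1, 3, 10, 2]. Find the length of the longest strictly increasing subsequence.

5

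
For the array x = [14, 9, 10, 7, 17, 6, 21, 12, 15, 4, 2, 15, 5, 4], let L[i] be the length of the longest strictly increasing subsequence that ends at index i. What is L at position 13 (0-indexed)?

2

dp[i] = 1 + max{dp[j] : j<i, x[j]<x[i]} (or 1 if no such j):
i:      0  1  2  3  4  5  6  7  8  9 10 11 12 13
x[i]:  14  9 10  7 17  6 21 12 15  4  2 15  5  4
dp:     1  1  2  1  3  1  4  3  4  1  1  4  2  2
At index 13 the value is 2.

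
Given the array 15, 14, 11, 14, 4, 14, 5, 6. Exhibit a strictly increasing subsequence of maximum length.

Patience tails give the LIS length; then backtrack through the dp parents:
15 → extends → [15]
14 → replaces 15 → [14]
11 → replaces 14 → [11]
14 → extends → [11, 14]
4 → replaces 11 → [4, 14]
14 → already a tail → [4, 14]
5 → replaces 14 → [4, 5]
6 → extends → [4, 5, 6]
Length 3; one witness is 4, 5, 6.

4, 5, 6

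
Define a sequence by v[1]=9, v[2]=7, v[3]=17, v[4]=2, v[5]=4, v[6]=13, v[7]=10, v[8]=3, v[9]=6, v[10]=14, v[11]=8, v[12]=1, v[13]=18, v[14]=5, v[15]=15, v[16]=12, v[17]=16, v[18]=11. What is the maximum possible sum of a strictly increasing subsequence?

67

Let S[i] be the best sum of a strictly increasing subsequence ending at i:
i:      1  2  3  4  5  6  7  8  9 10 11 12 13 14 15 16 17 18
v[i]:   9  7 17  2  4 13 10  3  6 14  8  1 18  5 15 12 16 11
S:      9  7 26  2  6 22 19  5 12 36 20  1 54 11 51 32 67 31
Maximum is 67 (e.g. 9 + 13 + 14 + 15 + 16).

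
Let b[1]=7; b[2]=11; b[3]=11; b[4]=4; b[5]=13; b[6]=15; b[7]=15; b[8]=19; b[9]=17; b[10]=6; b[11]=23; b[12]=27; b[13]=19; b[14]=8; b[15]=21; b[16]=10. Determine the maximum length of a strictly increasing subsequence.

7

Let dp[i] be the length of the longest such subsequence ending at index i:
i:      1  2  3  4  5  6  7  8  9 10 11 12 13 14 15 16
b[i]:   7 11 11  4 13 15 15 19 17  6 23 27 19  8 21 10
dp:     1  2  2  1  3  4  4  5  5  2  6  7  6  3  7  4
Maximum dp value is 7.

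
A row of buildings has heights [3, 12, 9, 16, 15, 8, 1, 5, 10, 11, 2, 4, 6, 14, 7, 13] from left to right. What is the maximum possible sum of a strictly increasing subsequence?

Let S[i] be the best sum of a strictly increasing subsequence ending at i:
i:      1  2  3  4  5  6  7  8  9 10 11 12 13 14 15 16
a[i]:   3 12  9 16 15  8  1  5 10 11  2  4  6 14  7 13
S:      3 15 12 31 30 11  1  8 22 33  3  7 14 47 21 46
Maximum is 47 (e.g. 3 + 9 + 10 + 11 + 14).

47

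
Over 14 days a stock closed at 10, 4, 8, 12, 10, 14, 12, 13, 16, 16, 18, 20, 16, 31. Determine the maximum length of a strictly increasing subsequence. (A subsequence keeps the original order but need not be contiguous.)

9

Let dp[i] be the length of the longest such subsequence ending at index i:
i:      1  2  3  4  5  6  7  8  9 10 11 12 13 14
a[i]:  10  4  8 12 10 14 12 13 16 16 18 20 16 31
dp:     1  1  2  3  3  4  4  5  6  6  7  8  6  9
Maximum dp value is 9.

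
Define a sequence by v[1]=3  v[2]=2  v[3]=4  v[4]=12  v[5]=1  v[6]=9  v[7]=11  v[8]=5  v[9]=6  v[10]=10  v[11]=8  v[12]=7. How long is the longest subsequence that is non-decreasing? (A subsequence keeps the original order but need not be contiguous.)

5

Track the smallest tail for each achievable length (allowing ties):
3 → extends → [3]
2 → replaces 3 → [2]
4 → extends → [2, 4]
12 → extends → [2, 4, 12]
1 → replaces 2 → [1, 4, 12]
9 → replaces 12 → [1, 4, 9]
11 → extends → [1, 4, 9, 11]
5 → replaces 9 → [1, 4, 5, 11]
6 → replaces 11 → [1, 4, 5, 6]
10 → extends → [1, 4, 5, 6, 10]
8 → replaces 10 → [1, 4, 5, 6, 8]
7 → replaces 8 → [1, 4, 5, 6, 7]
Five tails, so the longest non-decreasing subsequence has length 5 (e.g. 3, 4, 5, 6, 10).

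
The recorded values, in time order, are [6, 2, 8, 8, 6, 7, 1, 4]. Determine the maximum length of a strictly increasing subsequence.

3

Track the smallest tail for each achievable length (strict):
6 → extends → [6]
2 → replaces 6 → [2]
8 → extends → [2, 8]
8 → already a tail → [2, 8]
6 → replaces 8 → [2, 6]
7 → extends → [2, 6, 7]
1 → replaces 2 → [1, 6, 7]
4 → replaces 6 → [1, 4, 7]
Three tails, so the longest strictly increasing subsequence has length 3 (e.g. 2, 6, 7).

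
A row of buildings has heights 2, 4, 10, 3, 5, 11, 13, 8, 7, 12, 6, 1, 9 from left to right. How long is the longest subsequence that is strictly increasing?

Track the smallest tail for each achievable length (strict):
2 → extends → [2]
4 → extends → [2, 4]
10 → extends → [2, 4, 10]
3 → replaces 4 → [2, 3, 10]
5 → replaces 10 → [2, 3, 5]
11 → extends → [2, 3, 5, 11]
13 → extends → [2, 3, 5, 11, 13]
8 → replaces 11 → [2, 3, 5, 8, 13]
7 → replaces 8 → [2, 3, 5, 7, 13]
12 → replaces 13 → [2, 3, 5, 7, 12]
6 → replaces 7 → [2, 3, 5, 6, 12]
1 → replaces 2 → [1, 3, 5, 6, 12]
9 → replaces 12 → [1, 3, 5, 6, 9]
Five tails, so the longest strictly increasing subsequence has length 5 (e.g. 2, 4, 10, 11, 13).

5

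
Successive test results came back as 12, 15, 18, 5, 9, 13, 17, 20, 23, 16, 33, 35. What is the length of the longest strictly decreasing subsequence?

3

Negate each value so 'decreasing' becomes 'increasing', then run patience tails on the negated sequence:
-12 → extends → [-12]
-15 → replaces -12 → [-15]
-18 → replaces -15 → [-18]
-5 → extends → [-18, -5]
-9 → replaces -5 → [-18, -9]
-13 → replaces -9 → [-18, -13]
-17 → replaces -13 → [-18, -17]
-20 → replaces -18 → [-20, -17]
-23 → replaces -20 → [-23, -17]
-16 → extends → [-23, -17, -16]
-33 → replaces -23 → [-33, -17, -16]
-35 → replaces -33 → [-35, -17, -16]
Three tails, so the longest strictly decreasing subsequence of the original has length 3.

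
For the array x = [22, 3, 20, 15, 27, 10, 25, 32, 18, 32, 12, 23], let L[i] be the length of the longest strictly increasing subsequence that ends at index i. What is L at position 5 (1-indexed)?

3

dp[i] = 1 + max{dp[j] : j<i, x[j]<x[i]} (or 1 if no such j):
i:      1  2  3  4  5  6  7  8  9 10 11 12
x[i]:  22  3 20 15 27 10 25 32 18 32 12 23
dp:     1  1  2  2  3  2  3  4  3  4  3  4
At index 5 the value is 3.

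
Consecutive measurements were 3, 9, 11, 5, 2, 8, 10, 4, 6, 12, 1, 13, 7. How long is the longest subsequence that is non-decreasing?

Track the smallest tail for each achievable length (allowing ties):
3 → extends → [3]
9 → extends → [3, 9]
11 → extends → [3, 9, 11]
5 → replaces 9 → [3, 5, 11]
2 → replaces 3 → [2, 5, 11]
8 → replaces 11 → [2, 5, 8]
10 → extends → [2, 5, 8, 10]
4 → replaces 5 → [2, 4, 8, 10]
6 → replaces 8 → [2, 4, 6, 10]
12 → extends → [2, 4, 6, 10, 12]
1 → replaces 2 → [1, 4, 6, 10, 12]
13 → extends → [1, 4, 6, 10, 12, 13]
7 → replaces 10 → [1, 4, 6, 7, 12, 13]
Six tails, so the longest non-decreasing subsequence has length 6 (e.g. 3, 5, 8, 10, 12, 13).

6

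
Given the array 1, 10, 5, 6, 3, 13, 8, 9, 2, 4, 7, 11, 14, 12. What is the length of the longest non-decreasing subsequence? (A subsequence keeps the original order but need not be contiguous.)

7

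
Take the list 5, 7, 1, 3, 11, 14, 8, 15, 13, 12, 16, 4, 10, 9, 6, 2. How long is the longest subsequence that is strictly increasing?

6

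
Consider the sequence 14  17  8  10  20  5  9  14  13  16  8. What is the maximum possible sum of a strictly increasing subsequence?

51

Let S[i] be the best sum of a strictly increasing subsequence ending at i:
i:      1  2  3  4  5  6  7  8  9 10 11
a[i]:  14 17  8 10 20  5  9 14 13 16  8
S:     14 31  8 18 51  5 17 32 31 48 13
Maximum is 51 (e.g. 14 + 17 + 20).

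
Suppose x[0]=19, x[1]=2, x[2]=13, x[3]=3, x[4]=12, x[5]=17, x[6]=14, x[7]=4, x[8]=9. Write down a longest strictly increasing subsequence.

2, 3, 12, 17

Patience tails give the LIS length; then backtrack through the dp parents:
19 → extends → [19]
2 → replaces 19 → [2]
13 → extends → [2, 13]
3 → replaces 13 → [2, 3]
12 → extends → [2, 3, 12]
17 → extends → [2, 3, 12, 17]
14 → replaces 17 → [2, 3, 12, 14]
4 → replaces 12 → [2, 3, 4, 14]
9 → replaces 14 → [2, 3, 4, 9]
Length 4; one witness is 2, 3, 12, 17.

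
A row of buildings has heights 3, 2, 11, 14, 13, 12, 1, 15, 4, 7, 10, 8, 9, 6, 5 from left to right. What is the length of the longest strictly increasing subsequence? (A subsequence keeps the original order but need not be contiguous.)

5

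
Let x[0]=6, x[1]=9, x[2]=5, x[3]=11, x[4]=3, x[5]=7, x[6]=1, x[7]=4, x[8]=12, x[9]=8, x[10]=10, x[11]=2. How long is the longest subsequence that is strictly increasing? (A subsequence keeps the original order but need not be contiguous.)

Let dp[i] be the length of the longest such subsequence ending at index i:
i:      0  1  2  3  4  5  6  7  8  9 10 11
x[i]:   6  9  5 11  3  7  1  4 12  8 10  2
dp:     1  2  1  3  1  2  1  2  4  3  4  2
Maximum dp value is 4.

4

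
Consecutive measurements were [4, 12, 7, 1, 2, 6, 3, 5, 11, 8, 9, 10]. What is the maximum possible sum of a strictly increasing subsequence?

38

Let S[i] be the best sum of a strictly increasing subsequence ending at i:
i:      1  2  3  4  5  6  7  8  9 10 11 12
a[i]:   4 12  7  1  2  6  3  5 11  8  9 10
S:      4 16 11  1  3 10  6 11 22 19 28 38
Maximum is 38 (e.g. 1 + 2 + 3 + 5 + 8 + 9 + 10).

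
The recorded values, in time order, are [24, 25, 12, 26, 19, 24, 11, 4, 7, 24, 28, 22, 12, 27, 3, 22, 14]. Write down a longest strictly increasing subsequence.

24, 25, 26, 28

Patience tails give the LIS length; then backtrack through the dp parents:
24 → extends → [24]
25 → extends → [24, 25]
12 → replaces 24 → [12, 25]
26 → extends → [12, 25, 26]
19 → replaces 25 → [12, 19, 26]
24 → replaces 26 → [12, 19, 24]
11 → replaces 12 → [11, 19, 24]
4 → replaces 11 → [4, 19, 24]
7 → replaces 19 → [4, 7, 24]
24 → already a tail → [4, 7, 24]
28 → extends → [4, 7, 24, 28]
22 → replaces 24 → [4, 7, 22, 28]
12 → replaces 22 → [4, 7, 12, 28]
27 → replaces 28 → [4, 7, 12, 27]
3 → replaces 4 → [3, 7, 12, 27]
22 → replaces 27 → [3, 7, 12, 22]
14 → replaces 22 → [3, 7, 12, 14]
Length 4; one witness is 24, 25, 26, 28.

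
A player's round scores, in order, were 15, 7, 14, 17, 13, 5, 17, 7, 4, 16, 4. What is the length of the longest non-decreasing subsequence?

Track the smallest tail for each achievable length (allowing ties):
15 → extends → [15]
7 → replaces 15 → [7]
14 → extends → [7, 14]
17 → extends → [7, 14, 17]
13 → replaces 14 → [7, 13, 17]
5 → replaces 7 → [5, 13, 17]
17 → extends → [5, 13, 17, 17]
7 → replaces 13 → [5, 7, 17, 17]
4 → replaces 5 → [4, 7, 17, 17]
16 → replaces 17 → [4, 7, 16, 17]
4 → replaces 7 → [4, 4, 16, 17]
Four tails, so the longest non-decreasing subsequence has length 4 (e.g. 7, 14, 17, 17).

4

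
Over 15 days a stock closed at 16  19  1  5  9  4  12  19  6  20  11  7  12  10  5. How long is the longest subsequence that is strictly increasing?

6

Track the smallest tail for each achievable length (strict):
16 → extends → [16]
19 → extends → [16, 19]
1 → replaces 16 → [1, 19]
5 → replaces 19 → [1, 5]
9 → extends → [1, 5, 9]
4 → replaces 5 → [1, 4, 9]
12 → extends → [1, 4, 9, 12]
19 → extends → [1, 4, 9, 12, 19]
6 → replaces 9 → [1, 4, 6, 12, 19]
20 → extends → [1, 4, 6, 12, 19, 20]
11 → replaces 12 → [1, 4, 6, 11, 19, 20]
7 → replaces 11 → [1, 4, 6, 7, 19, 20]
12 → replaces 19 → [1, 4, 6, 7, 12, 20]
10 → replaces 12 → [1, 4, 6, 7, 10, 20]
5 → replaces 6 → [1, 4, 5, 7, 10, 20]
Six tails, so the longest strictly increasing subsequence has length 6 (e.g. 1, 5, 9, 12, 19, 20).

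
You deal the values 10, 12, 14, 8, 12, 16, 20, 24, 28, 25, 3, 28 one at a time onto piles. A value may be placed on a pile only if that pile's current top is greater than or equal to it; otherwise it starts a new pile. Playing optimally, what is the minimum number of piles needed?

8

Place each on the leftmost legal pile:
10 → new pile 1 (tops now [10])
12 → new pile 2 (tops now [10, 12])
14 → new pile 3 (tops now [10, 12, 14])
8 → pile 1 (tops now [8, 12, 14])
12 → pile 2 (tops now [8, 12, 14])
16 → new pile 4 (tops now [8, 12, 14, 16])
20 → new pile 5 (tops now [8, 12, 14, 16, 20])
24 → new pile 6 (tops now [8, 12, 14, 16, 20, 24])
28 → new pile 7 (tops now [8, 12, 14, 16, 20, 24, 28])
25 → pile 7 (tops now [8, 12, 14, 16, 20, 24, 25])
3 → pile 1 (tops now [3, 12, 14, 16, 20, 24, 25])
28 → new pile 8 (tops now [3, 12, 14, 16, 20, 24, 25, 28])
Eight piles.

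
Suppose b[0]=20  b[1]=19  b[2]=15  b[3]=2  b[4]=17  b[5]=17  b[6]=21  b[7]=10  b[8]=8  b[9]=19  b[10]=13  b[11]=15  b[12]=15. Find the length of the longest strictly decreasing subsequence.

5

Let dp[i] be the longest strictly decreasing subsequence ending at i:
i:      0  1  2  3  4  5  6  7  8  9 10 11 12
b[i]:  20 19 15  2 17 17 21 10  8 19 13 15 15
dp:     1  2  3  4  3  3  1  4  5  2  4  4  4
Maximum is 5.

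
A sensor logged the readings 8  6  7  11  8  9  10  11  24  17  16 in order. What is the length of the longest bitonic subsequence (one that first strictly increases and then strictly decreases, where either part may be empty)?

9

inc[i] = longest strictly increasing subsequence ending at i; dec[i] = longest strictly decreasing subsequence starting at i:
i:      1  2  3  4  5  6  7  8  9 10 11
a[i]:   8  6  7 11  8  9 10 11 24 17 16
inc:    1  1  2  3  3  4  5  6  7  7  7
dec:    2  1  1  2  1  1  1  1  3  2  1
Best peak at i=9 (value 24): inc=7, dec=3, length 7+3−1 = 9.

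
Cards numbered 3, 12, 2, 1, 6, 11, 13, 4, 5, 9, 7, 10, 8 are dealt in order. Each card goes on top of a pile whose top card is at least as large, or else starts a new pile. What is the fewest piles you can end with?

The minimum number of non-increasing subsequences covering a sequence equals the length of its longest strictly increasing subsequence.
LIS length is 5 (e.g. 3, 4, 5, 9, 10), so 5 piles are needed.

5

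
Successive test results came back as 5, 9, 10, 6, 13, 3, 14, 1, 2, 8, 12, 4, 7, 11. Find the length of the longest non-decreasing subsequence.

Let dp[i] be the length of the longest such subsequence ending at index i:
i:      1  2  3  4  5  6  7  8  9 10 11 12 13 14
a[i]:   5  9 10  6 13  3 14  1  2  8 12  4  7 11
dp:     1  2  3  2  4  1  5  1  2  3  4  3  4  5
Maximum dp value is 5.

5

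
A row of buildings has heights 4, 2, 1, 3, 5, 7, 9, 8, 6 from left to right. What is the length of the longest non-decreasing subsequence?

5

Let dp[i] be the length of the longest such subsequence ending at index i:
i:     1 2 3 4 5 6 7 8 9
a[i]:  4 2 1 3 5 7 9 8 6
dp:    1 1 1 2 3 4 5 5 4
Maximum dp value is 5.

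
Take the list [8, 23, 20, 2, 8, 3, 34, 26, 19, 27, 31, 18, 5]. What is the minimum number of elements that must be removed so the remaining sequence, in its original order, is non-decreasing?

Fewest deletions = n − (longest non-decreasing subsequence).
Patience tails:
8 → extends → [8]
23 → extends → [8, 23]
20 → replaces 23 → [8, 20]
2 → replaces 8 → [2, 20]
8 → replaces 20 → [2, 8]
3 → replaces 8 → [2, 3]
34 → extends → [2, 3, 34]
26 → replaces 34 → [2, 3, 26]
19 → replaces 26 → [2, 3, 19]
27 → extends → [2, 3, 19, 27]
31 → extends → [2, 3, 19, 27, 31]
18 → replaces 19 → [2, 3, 18, 27, 31]
5 → replaces 18 → [2, 3, 5, 27, 31]
Longest non-decreasing subsequence has length 5, so deletions = 13 − 5 = 8.

8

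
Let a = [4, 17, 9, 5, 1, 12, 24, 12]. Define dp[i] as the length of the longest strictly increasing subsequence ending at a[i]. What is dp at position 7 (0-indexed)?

dp[i] = 1 + max{dp[j] : j<i, a[j]<a[i]} (or 1 if no such j):
i:      0  1  2  3  4  5  6  7
a[i]:   4 17  9  5  1 12 24 12
dp:     1  2  2  2  1  3  4  3
At index 7 the value is 3.

3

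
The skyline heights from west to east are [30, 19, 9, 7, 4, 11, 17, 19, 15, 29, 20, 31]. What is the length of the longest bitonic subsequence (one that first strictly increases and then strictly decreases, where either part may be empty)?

inc[i] = longest strictly increasing subsequence ending at i; dec[i] = longest strictly decreasing subsequence starting at i:
i:      1  2  3  4  5  6  7  8  9 10 11 12
a[i]:  30 19  9  7  4 11 17 19 15 29 20 31
inc:    1  1  1  1  1  2  3  4  3  5  5  6
dec:    5  4  3  2  1  1  2  2  1  2  1  1
Best peak at i=10 (value 29): inc=5, dec=2, length 5+2−1 = 6.

6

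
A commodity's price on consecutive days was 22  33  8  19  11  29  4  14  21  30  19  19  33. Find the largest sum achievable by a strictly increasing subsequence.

119

Let S[i] be the best sum of a strictly increasing subsequence ending at i:
i:       1   2   3   4   5   6   7   8   9  10  11  12  13
a[i]:   22  33   8  19  11  29   4  14  21  30  19  19  33
S:      22  55   8  27  19  56   4  33  54  86  52  52 119
Maximum is 119 (e.g. 8 + 19 + 29 + 30 + 33).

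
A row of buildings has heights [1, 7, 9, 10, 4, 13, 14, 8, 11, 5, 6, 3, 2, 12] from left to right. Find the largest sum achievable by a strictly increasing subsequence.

54

Let S[i] be the best sum of a strictly increasing subsequence ending at i:
i:      1  2  3  4  5  6  7  8  9 10 11 12 13 14
a[i]:   1  7  9 10  4 13 14  8 11  5  6  3  2 12
S:      1  8 17 27  5 40 54 16 38 10 16  4  3 50
Maximum is 54 (e.g. 1 + 7 + 9 + 10 + 13 + 14).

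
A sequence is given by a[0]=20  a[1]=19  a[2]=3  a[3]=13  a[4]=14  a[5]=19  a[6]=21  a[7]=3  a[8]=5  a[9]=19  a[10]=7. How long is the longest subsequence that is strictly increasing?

5

Track the smallest tail for each achievable length (strict):
20 → extends → [20]
19 → replaces 20 → [19]
3 → replaces 19 → [3]
13 → extends → [3, 13]
14 → extends → [3, 13, 14]
19 → extends → [3, 13, 14, 19]
21 → extends → [3, 13, 14, 19, 21]
3 → already a tail → [3, 13, 14, 19, 21]
5 → replaces 13 → [3, 5, 14, 19, 21]
19 → already a tail → [3, 5, 14, 19, 21]
7 → replaces 14 → [3, 5, 7, 19, 21]
Five tails, so the longest strictly increasing subsequence has length 5 (e.g. 3, 13, 14, 19, 21).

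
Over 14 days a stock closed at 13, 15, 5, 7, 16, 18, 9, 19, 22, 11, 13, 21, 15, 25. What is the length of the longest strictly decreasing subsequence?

Let dp[i] be the longest strictly decreasing subsequence ending at i:
i:      1  2  3  4  5  6  7  8  9 10 11 12 13 14
a[i]:  13 15  5  7 16 18  9 19 22 11 13 21 15 25
dp:     1  1  2  2  1  1  2  1  1  2  2  2  3  1
Maximum is 3.

3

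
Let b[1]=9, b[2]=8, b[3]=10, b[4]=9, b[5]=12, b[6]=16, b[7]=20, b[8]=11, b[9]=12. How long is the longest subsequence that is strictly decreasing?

Let dp[i] be the longest strictly decreasing subsequence ending at i:
i:      1  2  3  4  5  6  7  8  9
b[i]:   9  8 10  9 12 16 20 11 12
dp:     1  2  1  2  1  1  1  2  2
Maximum is 2.

2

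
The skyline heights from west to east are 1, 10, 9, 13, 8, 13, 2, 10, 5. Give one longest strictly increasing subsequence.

1, 10, 13

Patience tails give the LIS length; then backtrack through the dp parents:
1 → extends → [1]
10 → extends → [1, 10]
9 → replaces 10 → [1, 9]
13 → extends → [1, 9, 13]
8 → replaces 9 → [1, 8, 13]
13 → already a tail → [1, 8, 13]
2 → replaces 8 → [1, 2, 13]
10 → replaces 13 → [1, 2, 10]
5 → replaces 10 → [1, 2, 5]
Length 3; one witness is 1, 10, 13.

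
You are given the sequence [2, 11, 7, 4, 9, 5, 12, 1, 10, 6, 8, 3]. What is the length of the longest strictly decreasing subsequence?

4

Negate each value so 'decreasing' becomes 'increasing', then run patience tails on the negated sequence:
-2 → extends → [-2]
-11 → replaces -2 → [-11]
-7 → extends → [-11, -7]
-4 → extends → [-11, -7, -4]
-9 → replaces -7 → [-11, -9, -4]
-5 → replaces -4 → [-11, -9, -5]
-12 → replaces -11 → [-12, -9, -5]
-1 → extends → [-12, -9, -5, -1]
-10 → replaces -9 → [-12, -10, -5, -1]
-6 → replaces -5 → [-12, -10, -6, -1]
-8 → replaces -6 → [-12, -10, -8, -1]
-3 → replaces -1 → [-12, -10, -8, -3]
Four tails, so the longest strictly decreasing subsequence of the original has length 4.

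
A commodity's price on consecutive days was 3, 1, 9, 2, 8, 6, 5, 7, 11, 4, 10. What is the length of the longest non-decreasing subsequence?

Track the smallest tail for each achievable length (allowing ties):
3 → extends → [3]
1 → replaces 3 → [1]
9 → extends → [1, 9]
2 → replaces 9 → [1, 2]
8 → extends → [1, 2, 8]
6 → replaces 8 → [1, 2, 6]
5 → replaces 6 → [1, 2, 5]
7 → extends → [1, 2, 5, 7]
11 → extends → [1, 2, 5, 7, 11]
4 → replaces 5 → [1, 2, 4, 7, 11]
10 → replaces 11 → [1, 2, 4, 7, 10]
Five tails, so the longest non-decreasing subsequence has length 5 (e.g. 1, 2, 6, 7, 11).

5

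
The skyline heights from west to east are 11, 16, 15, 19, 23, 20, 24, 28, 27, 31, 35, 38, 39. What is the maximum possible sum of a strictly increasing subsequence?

Let S[i] be the best sum of a strictly increasing subsequence ending at i:
i:       1   2   3   4   5   6   7   8   9  10  11  12  13
a[i]:   11  16  15  19  23  20  24  28  27  31  35  38  39
S:      11  27  26  46  69  66  93 121 120 152 187 225 264
Maximum is 264 (e.g. 11 + 16 + 19 + 23 + 24 + 28 + 31 + 35 + 38 + 39).

264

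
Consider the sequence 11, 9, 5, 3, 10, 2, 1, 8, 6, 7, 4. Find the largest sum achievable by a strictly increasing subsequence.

19

Let S[i] be the best sum of a strictly increasing subsequence ending at i:
i:      1  2  3  4  5  6  7  8  9 10 11
a[i]:  11  9  5  3 10  2  1  8  6  7  4
S:     11  9  5  3 19  2  1 13 11 18  7
Maximum is 19 (e.g. 9 + 10).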